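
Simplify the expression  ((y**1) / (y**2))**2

y**(-2)

Inside the bracket: (y**-1)
Raise to the power 2: (y**-2)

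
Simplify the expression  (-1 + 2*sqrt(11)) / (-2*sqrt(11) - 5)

Multiply numerator and denominator by -5 + 2*sqrt(11).
Denominator becomes -19; numerator becomes -12*sqrt(11) + 49.

(-49 + 12*sqrt(11))/19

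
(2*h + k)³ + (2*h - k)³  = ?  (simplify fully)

16*h³ + 12*h*k²

Only the even-power cross terms survive.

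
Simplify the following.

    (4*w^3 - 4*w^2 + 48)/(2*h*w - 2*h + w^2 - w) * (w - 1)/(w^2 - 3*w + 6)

(4*w + 8)/(2*h + w)

Factor: 4*w^3 - 4*w^2 + 48 = 4*(w^2 - 3*w + 6)*(w + 2);  2*h*w - 2*h + w^2 - w = (2*h + w)*(w - 1)
Cancel the common factors (w^2 - 3*w + 6), (w - 1).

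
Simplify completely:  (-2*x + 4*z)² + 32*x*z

4*(x + 2*z)²

Expand the square and combine the 32*x*z term.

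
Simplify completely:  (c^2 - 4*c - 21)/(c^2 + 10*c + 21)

(c - 7)/(c + 7)

Factor: c^2 - 4*c - 21 = (c - 7)*(c + 3);  c^2 + 10*c + 21 = (c + 3)*(c + 7)
Cancel the common factor (c + 3).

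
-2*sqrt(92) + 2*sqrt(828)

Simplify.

8*sqrt(23)

2*sqrt(92) = 4*sqrt(23); 2*sqrt(828) = 12*sqrt(23)
Combine: (-4 + 12)·sqrt(23) = 8*sqrt(23)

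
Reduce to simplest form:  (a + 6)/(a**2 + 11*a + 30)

1/(a + 5)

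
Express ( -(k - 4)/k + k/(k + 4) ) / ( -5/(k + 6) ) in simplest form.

(-16*k - 96)/(5*k^2 + 20*k)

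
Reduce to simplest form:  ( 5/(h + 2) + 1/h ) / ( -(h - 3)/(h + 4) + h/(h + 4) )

Numerator: 5/(h + 2) + 1/h = (6*h + 2)/(h^2 + 2*h)
Denominator: -(h - 3)/(h + 4) + h/(h + 4) = 3/(h + 4)
Divide: ((6*h + 2)/(h^2 + 2*h)) · (h/3 + 4/3) = (6*h^2 + 26*h + 8)/(3*h^2 + 6*h)

(6*h^2 + 26*h + 8)/(3*h^2 + 6*h)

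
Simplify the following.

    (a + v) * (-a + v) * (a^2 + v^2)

Pair the conjugate factors: (v+a)(v-a) = -a^2 + v^2, then repeat with the next factor.

-a^4 + v^4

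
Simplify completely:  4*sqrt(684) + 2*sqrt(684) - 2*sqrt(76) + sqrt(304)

36*sqrt(19)

4*sqrt(684) = 24*sqrt(19); 2*sqrt(684) = 12*sqrt(19); 2*sqrt(76) = 4*sqrt(19); sqrt(304) = 4*sqrt(19)
Combine: (24 + 12 - 4 + 4)·sqrt(19) = 36*sqrt(19)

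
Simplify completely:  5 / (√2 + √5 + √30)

(-135*√5 - 165*√2 + 100*√3 + 115*√30)/489

Group as (√2 + √30) + √5; multiply by (√2 + √30) - √5, then rationalise the remaining surd.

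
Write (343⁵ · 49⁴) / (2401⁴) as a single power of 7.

7^7

343⁵ = 7^15; 49⁴ = 7^8; 2401⁴ = 7^16
Combine exponents: 7^7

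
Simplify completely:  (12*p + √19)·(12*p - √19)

(12*p)^2 - (√19)^2 = 144*p² - 19.

144*p² - 19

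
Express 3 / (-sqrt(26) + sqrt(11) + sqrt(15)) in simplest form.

Group as (sqrt(11) + sqrt(15)) - sqrt(26); multiply by (sqrt(11) + sqrt(15)) + sqrt(26), then rationalise the remaining surd.

(11*sqrt(15) + 15*sqrt(11) + sqrt(4290))/110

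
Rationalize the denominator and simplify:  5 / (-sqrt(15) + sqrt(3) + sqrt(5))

Group as (sqrt(3) + sqrt(5)) - sqrt(15); multiply by (sqrt(3) + sqrt(5)) + sqrt(15), then rationalise the remaining surd.

(35*sqrt(15) + 65*sqrt(5) + 85*sqrt(3) + 150)/11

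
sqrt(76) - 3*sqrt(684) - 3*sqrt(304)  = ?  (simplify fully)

sqrt(76) = 2*sqrt(19); 3*sqrt(684) = 18*sqrt(19); 3*sqrt(304) = 12*sqrt(19)
Combine: (2 - 18 - 12)·sqrt(19) = -28*sqrt(19)

-28*sqrt(19)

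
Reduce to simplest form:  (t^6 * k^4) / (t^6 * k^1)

k^3

Quotient: k^3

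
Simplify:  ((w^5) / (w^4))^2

w^2

Inside the bracket: w^1
Raise to the power 2: w^2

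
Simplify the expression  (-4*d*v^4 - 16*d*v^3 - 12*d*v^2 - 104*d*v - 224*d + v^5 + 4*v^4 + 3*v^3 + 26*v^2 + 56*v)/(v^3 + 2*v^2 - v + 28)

Factor: -4*d*v^4 - 16*d*v^3 - 12*d*v^2 - 104*d*v - 224*d + v^5 + 4*v^4 + 3*v^3 + 26*v^2 + 56*v = (v + 4)*(v + 2)*(v^2 - 2*v + 7)*(-4*d + v);  v^3 + 2*v^2 - v + 28 = (v^2 - 2*v + 7)*(v + 4)
Cancel the common factors (v^2 - 2*v + 7), (v + 4).

-4*d*v - 8*d + v^2 + 2*v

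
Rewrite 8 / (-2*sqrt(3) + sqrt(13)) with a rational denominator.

Multiply numerator and denominator by 2*sqrt(3) + sqrt(13).
Denominator becomes 1; numerator becomes 16*sqrt(3) + 8*sqrt(13).

16*sqrt(3) + 8*sqrt(13)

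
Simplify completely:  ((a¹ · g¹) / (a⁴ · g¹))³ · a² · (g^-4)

Inside the bracket: (a^-3)
Raise to the power 3: (a^-9)
Multiply by a² · (g^-4): add exponents.

1/(a⁷*g⁴)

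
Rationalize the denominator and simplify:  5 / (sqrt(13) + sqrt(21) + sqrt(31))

Group as (sqrt(13) + sqrt(31)) + sqrt(21); multiply by (sqrt(13) + sqrt(31)) - sqrt(21), then rationalise the remaining surd.

(-10*sqrt(8463) + 15*sqrt(31) + 115*sqrt(21) + 195*sqrt(13))/1083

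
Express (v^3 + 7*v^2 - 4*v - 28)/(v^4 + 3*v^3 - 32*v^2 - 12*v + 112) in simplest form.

Factor: v^3 + 7*v^2 - 4*v - 28 = (v + 2)*(v - 2)*(v + 7);  v^4 + 3*v^3 - 32*v^2 - 12*v + 112 = (v + 7)*(v - 2)*(v + 2)*(v - 4)
Cancel the common factors (v + 7), (v + 2), (v - 2).

1/(v - 4)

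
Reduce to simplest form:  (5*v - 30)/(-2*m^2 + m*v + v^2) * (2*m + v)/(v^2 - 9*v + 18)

5/(-m*v + 3*m + v^2 - 3*v)

Factor: 5*v - 30 = 5*(v - 6);  -2*m^2 + m*v + v^2 = (-m + v)*(2*m + v);  v^2 - 9*v + 18 = (v - 6)*(v - 3)
Cancel the common factors (2*m + v), (v - 6).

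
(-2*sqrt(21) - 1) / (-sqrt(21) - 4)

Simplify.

(-7*sqrt(21) + 38)/5

Multiply numerator and denominator by -4 + sqrt(21).
Denominator becomes -5; numerator becomes -38 + 7*sqrt(21).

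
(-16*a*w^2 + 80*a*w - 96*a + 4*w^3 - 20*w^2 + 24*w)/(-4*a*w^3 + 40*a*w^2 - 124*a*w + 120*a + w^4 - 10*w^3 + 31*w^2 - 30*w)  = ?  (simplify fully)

Factor: -16*a*w^2 + 80*a*w - 96*a + 4*w^3 - 20*w^2 + 24*w = 4*(-4*a + w)*(w - 3)*(w - 2);  -4*a*w^3 + 40*a*w^2 - 124*a*w + 120*a + w^4 - 10*w^3 + 31*w^2 - 30*w = (w - 2)*(w - 5)*(-4*a + w)*(w - 3)
Cancel the common factors (-4*a + w), (w - 2), (w - 3).

4/(w - 5)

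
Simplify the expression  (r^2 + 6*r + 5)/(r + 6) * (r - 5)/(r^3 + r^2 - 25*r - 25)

1/(r + 6)

Factor: r^2 + 6*r + 5 = (r + 5)*(r + 1);  r^3 + r^2 - 25*r - 25 = (r + 1)*(r + 5)*(r - 5)
Cancel the common factors (r - 5), (r + 5), (r + 1).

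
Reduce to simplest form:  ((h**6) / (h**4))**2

h**4

Inside the bracket: h**2
Raise to the power 2: h**4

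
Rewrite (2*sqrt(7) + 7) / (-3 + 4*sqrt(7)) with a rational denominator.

(77 + 34*sqrt(7))/103

Multiply numerator and denominator by -4*sqrt(7) - 3.
Denominator becomes -103; numerator becomes -34*sqrt(7) - 77.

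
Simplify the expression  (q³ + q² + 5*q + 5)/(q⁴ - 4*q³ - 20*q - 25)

Factor: q³ + q² + 5*q + 5 = (q + 1)·(q² + 5);  q⁴ - 4*q³ - 20*q - 25 = (q - 5)·(q² + 5)·(q + 1)
Cancel the common factors (q² + 5), (q + 1).

1/(q - 5)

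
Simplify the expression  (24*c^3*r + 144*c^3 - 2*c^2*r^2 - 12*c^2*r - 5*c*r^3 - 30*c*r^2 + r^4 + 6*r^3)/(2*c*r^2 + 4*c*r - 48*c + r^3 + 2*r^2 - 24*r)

(12*c^2 - 7*c*r + r^2)/(r - 4)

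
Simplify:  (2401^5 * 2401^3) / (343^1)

2401^5 = 7^20; 2401^3 = 7^12; 343^1 = 7^3
Combine exponents: 7^29

7^29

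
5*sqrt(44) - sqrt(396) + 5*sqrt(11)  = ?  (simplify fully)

9*sqrt(11)

5*sqrt(44) = 10*sqrt(11); sqrt(396) = 6*sqrt(11); 5*sqrt(11) = 5*sqrt(11)
Combine: (10 - 6 + 5)·sqrt(11) = 9*sqrt(11)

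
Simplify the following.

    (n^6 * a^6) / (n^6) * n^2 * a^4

a^10*n^2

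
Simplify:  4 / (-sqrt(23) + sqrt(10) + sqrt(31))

(-18*sqrt(23) + 2*sqrt(31) + 44*sqrt(10) + 2*sqrt(7130))/229

Group as (sqrt(10) + sqrt(31)) - sqrt(23); multiply by (sqrt(10) + sqrt(31)) + sqrt(23), then rationalise the remaining surd.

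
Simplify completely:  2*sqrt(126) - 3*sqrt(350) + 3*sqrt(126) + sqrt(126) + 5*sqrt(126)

2*sqrt(126) = 6*sqrt(14); 3*sqrt(350) = 15*sqrt(14); 3*sqrt(126) = 9*sqrt(14); sqrt(126) = 3*sqrt(14); 5*sqrt(126) = 15*sqrt(14)
Combine: (6 - 15 + 9 + 3 + 15)·sqrt(14) = 18*sqrt(14)

18*sqrt(14)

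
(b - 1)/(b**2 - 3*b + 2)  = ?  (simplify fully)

1/(b - 2)

Factor: b**2 - 3*b + 2 = (b - 1)*(b - 2)
Cancel the common factor (b - 1).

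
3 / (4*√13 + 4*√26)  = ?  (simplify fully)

(-3*√13 + 3*√26)/52

Multiply numerator and denominator by -4*√13 + 4*√26.
Denominator becomes 208; numerator becomes -12*√13 + 12*√26.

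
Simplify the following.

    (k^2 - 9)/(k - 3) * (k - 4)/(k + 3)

Factor: k^2 - 9 = (k + 3)*(k - 3)
Cancel the common factors (k + 3), (k - 3).

k - 4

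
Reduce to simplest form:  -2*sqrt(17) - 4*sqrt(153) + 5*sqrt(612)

2*sqrt(17) = 2*sqrt(17); 4*sqrt(153) = 12*sqrt(17); 5*sqrt(612) = 30*sqrt(17)
Combine: (-2 - 12 + 30)·sqrt(17) = 16*sqrt(17)

16*sqrt(17)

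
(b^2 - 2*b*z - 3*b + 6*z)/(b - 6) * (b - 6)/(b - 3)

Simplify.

b - 2*z

Factor: b^2 - 2*b*z - 3*b + 6*z = (b - 2*z)*(b - 3)
Cancel the common factors (b - 3), (b - 6).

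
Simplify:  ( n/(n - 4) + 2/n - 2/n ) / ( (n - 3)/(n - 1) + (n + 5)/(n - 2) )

Numerator: n/(n - 4) + 2/n - 2/n = n/(n - 4)
Denominator: (n - 3)/(n - 1) + (n + 5)/(n - 2) = (2*n² - n + 1)/(n² - 3*n + 2)
Divide: (n/(n - 4)) · ((n² - 3*n + 2)/(2*n² - n + 1)) = (n³ - 3*n² + 2*n)/(2*n³ - 9*n² + 5*n - 4)

(n³ - 3*n² + 2*n)/(2*n³ - 9*n² + 5*n - 4)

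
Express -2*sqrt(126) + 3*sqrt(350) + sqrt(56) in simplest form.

2*sqrt(126) = 6*sqrt(14); 3*sqrt(350) = 15*sqrt(14); sqrt(56) = 2*sqrt(14)
Combine: (-6 + 15 + 2)·sqrt(14) = 11*sqrt(14)

11*sqrt(14)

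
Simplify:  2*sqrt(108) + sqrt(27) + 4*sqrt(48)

31*sqrt(3)

2*sqrt(108) = 12*sqrt(3); sqrt(27) = 3*sqrt(3); 4*sqrt(48) = 16*sqrt(3)
Combine: (12 + 3 + 16)·sqrt(3) = 31*sqrt(3)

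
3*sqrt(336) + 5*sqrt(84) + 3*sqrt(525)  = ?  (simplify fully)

3*sqrt(336) = 12*sqrt(21); 5*sqrt(84) = 10*sqrt(21); 3*sqrt(525) = 15*sqrt(21)
Combine: (12 + 10 + 15)·sqrt(21) = 37*sqrt(21)

37*sqrt(21)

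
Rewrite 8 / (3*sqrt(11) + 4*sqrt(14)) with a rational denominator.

Multiply numerator and denominator by -4*sqrt(14) + 3*sqrt(11).
Denominator becomes -125; numerator becomes -32*sqrt(14) + 24*sqrt(11).

(-24*sqrt(11) + 32*sqrt(14))/125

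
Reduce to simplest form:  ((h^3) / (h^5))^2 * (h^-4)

h^(-8)

Inside the bracket: (h^-2)
Raise to the power 2: (h^-4)
Multiply by (h^-4): add exponents.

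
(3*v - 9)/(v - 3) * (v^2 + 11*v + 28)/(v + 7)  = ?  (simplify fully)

3*v + 12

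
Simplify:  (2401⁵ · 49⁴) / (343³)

7^19

2401⁵ = 7^20; 49⁴ = 7^8; 343³ = 7^9
Combine exponents: 7^19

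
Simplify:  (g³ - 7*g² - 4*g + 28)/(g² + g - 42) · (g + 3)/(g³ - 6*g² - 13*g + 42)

(g + 2)/(g² + g - 42)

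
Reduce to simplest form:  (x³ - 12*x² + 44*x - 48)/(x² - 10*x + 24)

Factor: x³ - 12*x² + 44*x - 48 = (x - 4)·(x - 2)·(x - 6);  x² - 10*x + 24 = (x - 6)·(x - 4)
Cancel the common factors (x - 4), (x - 6).

x - 2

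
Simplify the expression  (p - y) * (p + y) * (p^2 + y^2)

Pair the conjugate factors: (p+y)(p-y) = p^2 - y^2, then repeat with the next factor.

p^4 - y^4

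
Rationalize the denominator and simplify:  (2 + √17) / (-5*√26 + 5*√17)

(-√442 - 17 - 2*√26 - 2*√17)/45

Multiply numerator and denominator by 5*√17 + 5*√26.
Denominator becomes -225; numerator becomes 10*√17 + 10*√26 + 85 + 5*√442.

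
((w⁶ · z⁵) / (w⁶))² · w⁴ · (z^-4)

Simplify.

Inside the bracket: z⁵
Raise to the power 2: z^10
Multiply by w⁴ · (z^-4): add exponents.

w⁴*z⁶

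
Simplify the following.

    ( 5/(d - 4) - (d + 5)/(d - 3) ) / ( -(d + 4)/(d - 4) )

(d² - 4*d - 5)/(d² + d - 12)

Numerator: 5/(d - 4) - (d + 5)/(d - 3) = (-d² + 4*d + 5)/(d² - 7*d + 12)
Denominator: -(d + 4)/(d - 4) = (-d - 4)/(d - 4)
Divide: ((-d² + 4*d + 5)/(d² - 7*d + 12)) · ((d - 4)/(-d - 4)) = (d² - 4*d - 5)/(d² + d - 12)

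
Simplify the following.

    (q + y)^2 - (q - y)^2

4*q*y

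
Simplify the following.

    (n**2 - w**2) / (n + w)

n - w

Factor n**2 - w**2 and cancel (n + w).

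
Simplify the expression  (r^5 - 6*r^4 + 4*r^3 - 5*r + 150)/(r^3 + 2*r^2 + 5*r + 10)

r^2 - 8*r + 15

Factor: r^5 - 6*r^4 + 4*r^3 - 5*r + 150 = (r - 5)*(r + 2)*(r - 3)*(r^2 + 5);  r^3 + 2*r^2 + 5*r + 10 = (r + 2)*(r^2 + 5)
Cancel the common factors (r^2 + 5), (r + 2).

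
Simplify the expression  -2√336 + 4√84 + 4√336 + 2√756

28*√21

2√336 = 8*√21; 4√84 = 8*√21; 4√336 = 16*√21; 2√756 = 12*√21
Combine: (-8 + 8 + 16 + 12)·√21 = 28*√21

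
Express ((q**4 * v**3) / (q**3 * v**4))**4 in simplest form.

q**4/v**4

Inside the bracket: q**1 * (v**-1)
Raise to the power 4: q**4 * (v**-4)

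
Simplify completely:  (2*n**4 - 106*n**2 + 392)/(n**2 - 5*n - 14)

2*n**2 + 10*n - 28

Factor: 2*n**4 - 106*n**2 + 392 = 2*(n - 7)*(n + 7)*(n - 2)*(n + 2);  n**2 - 5*n - 14 = (n + 2)*(n - 7)
Cancel the common factors (n + 2), (n - 7).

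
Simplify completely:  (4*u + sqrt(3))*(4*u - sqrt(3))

(4*u)^2 - (sqrt(3))^2 = 16*u^2 - 3.

16*u^2 - 3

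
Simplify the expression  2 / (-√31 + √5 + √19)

Group as (√5 + √19) - √31; multiply by (√5 + √19) + √31, then rationalise the remaining surd.

(14*√31 + 34*√19 + 90*√5 + 4*√2945)/331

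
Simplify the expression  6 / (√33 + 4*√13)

Multiply numerator and denominator by -√33 + 4*√13.
Denominator becomes 175; numerator becomes -6*√33 + 24*√13.

(-6*√33 + 24*√13)/175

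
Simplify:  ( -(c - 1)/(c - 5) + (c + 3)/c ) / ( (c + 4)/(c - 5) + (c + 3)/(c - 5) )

Numerator: -(c - 1)/(c - 5) + (c + 3)/c = (-c - 15)/(c**2 - 5*c)
Denominator: (c + 4)/(c - 5) + (c + 3)/(c - 5) = (2*c + 7)/(c - 5)
Divide: ((-c - 15)/(c**2 - 5*c)) · ((c - 5)/(2*c + 7)) = (-c - 15)/(2*c**2 + 7*c)

(-c - 15)/(2*c**2 + 7*c)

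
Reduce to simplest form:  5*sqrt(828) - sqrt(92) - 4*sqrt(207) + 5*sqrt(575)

5*sqrt(828) = 30*sqrt(23); sqrt(92) = 2*sqrt(23); 4*sqrt(207) = 12*sqrt(23); 5*sqrt(575) = 25*sqrt(23)
Combine: (30 - 2 - 12 + 25)·sqrt(23) = 41*sqrt(23)

41*sqrt(23)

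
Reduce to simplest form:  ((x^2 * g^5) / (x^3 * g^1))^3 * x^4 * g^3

Inside the bracket: (x^-1) * g^4
Raise to the power 3: (x^-3) * g^12
Multiply by x^4 * g^3: add exponents.

g^15*x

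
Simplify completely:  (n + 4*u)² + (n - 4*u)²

Binomially expand both and collect terms in n, (4*u).

2*n² + 32*u²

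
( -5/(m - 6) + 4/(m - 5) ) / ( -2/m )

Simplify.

Numerator: -5/(m - 6) + 4/(m - 5) = (-m + 1)/(m² - 11*m + 30)
Denominator: -2/m = -2/m
Divide: ((-m + 1)/(m² - 11*m + 30)) · (-m/2) = (m² - m)/(2*m² - 22*m + 60)

(m² - m)/(2*m² - 22*m + 60)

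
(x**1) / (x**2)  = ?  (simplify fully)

1/x

Quotient: (x**-1)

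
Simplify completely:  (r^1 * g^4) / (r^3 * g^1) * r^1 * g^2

g^5/r

Quotient: (r^-2) * g^3
Multiply by r^1 * g^2: add exponents.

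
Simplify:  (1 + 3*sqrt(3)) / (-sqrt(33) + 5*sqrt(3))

(sqrt(33) + 5*sqrt(3) + 9*sqrt(11) + 45)/42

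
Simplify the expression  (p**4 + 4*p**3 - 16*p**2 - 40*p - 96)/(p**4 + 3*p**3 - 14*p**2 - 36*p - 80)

Factor: p**4 + 4*p**3 - 16*p**2 - 40*p - 96 = (p - 4)*(p**2 + 2*p + 4)*(p + 6);  p**4 + 3*p**3 - 14*p**2 - 36*p - 80 = (p - 4)*(p**2 + 2*p + 4)*(p + 5)
Cancel the common factors (p**2 + 2*p + 4), (p - 4).

(p + 6)/(p + 5)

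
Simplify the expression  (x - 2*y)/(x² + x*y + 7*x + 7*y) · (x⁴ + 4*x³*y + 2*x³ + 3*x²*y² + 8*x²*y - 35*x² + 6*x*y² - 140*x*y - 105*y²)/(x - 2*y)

x² + 3*x*y - 5*x - 15*y

Factor: x² + x*y + 7*x + 7*y = (x + 7)·(x + y);  x⁴ + 4*x³*y + 2*x³ + 3*x²*y² + 8*x²*y - 35*x² + 6*x*y² - 140*x*y - 105*y² = (x + 3*y)·(x + y)·(x - 5)·(x + 7)
Cancel the common factors (x + y), (x + 7), (x - 2*y).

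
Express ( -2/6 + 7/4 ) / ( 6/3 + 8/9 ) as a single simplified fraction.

Numerator: -2/6 + 7/4 = 17/12
Denominator: 6/3 + 8/9 = 26/9
Divide: (17/12) · (9/26) = 51/104

51/104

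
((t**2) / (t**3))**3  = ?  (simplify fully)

t**(-3)

Inside the bracket: (t**-1)
Raise to the power 3: (t**-3)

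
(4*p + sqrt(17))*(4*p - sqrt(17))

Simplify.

(4*p)^2 - (sqrt(17))^2 = 16*p^2 - 17.

16*p^2 - 17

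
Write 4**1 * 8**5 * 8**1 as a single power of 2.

4**1 = 2**2; 8**5 = 2**15; 8**1 = 2**3
Combine exponents: 2**20

2**20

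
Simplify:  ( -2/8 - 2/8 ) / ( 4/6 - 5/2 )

Numerator: -2/8 - 2/8 = -1/2
Denominator: 4/6 - 5/2 = -11/6
Divide: (-1/2) · (-6/11) = 3/11

3/11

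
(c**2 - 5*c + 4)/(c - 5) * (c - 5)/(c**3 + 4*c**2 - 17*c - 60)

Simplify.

(c - 1)/(c**2 + 8*c + 15)

Factor: c**2 - 5*c + 4 = (c - 1)*(c - 4);  c**3 + 4*c**2 - 17*c - 60 = (c + 3)*(c - 4)*(c + 5)
Cancel the common factors (c - 5), (c - 4).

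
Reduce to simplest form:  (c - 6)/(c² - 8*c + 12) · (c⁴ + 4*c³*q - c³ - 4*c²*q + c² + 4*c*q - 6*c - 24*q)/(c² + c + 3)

c + 4*q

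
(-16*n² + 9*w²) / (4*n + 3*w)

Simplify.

-16*n² + 9*w² factors as (-4*n + 3*w)*(4*n + 3*w).

-4*n + 3*w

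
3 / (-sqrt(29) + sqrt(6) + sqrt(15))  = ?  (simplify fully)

Group as (sqrt(6) + sqrt(15)) - sqrt(29); multiply by (sqrt(6) + sqrt(15)) + sqrt(29), then rationalise the remaining surd.

(12*sqrt(29) + 30*sqrt(15) + 57*sqrt(6) + 9*sqrt(290))/148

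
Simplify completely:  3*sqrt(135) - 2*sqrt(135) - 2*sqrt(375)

3*sqrt(135) = 9*sqrt(15); 2*sqrt(135) = 6*sqrt(15); 2*sqrt(375) = 10*sqrt(15)
Combine: (9 - 6 - 10)·sqrt(15) = -7*sqrt(15)

-7*sqrt(15)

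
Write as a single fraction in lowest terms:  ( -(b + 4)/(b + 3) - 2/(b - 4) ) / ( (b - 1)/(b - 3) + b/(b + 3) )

(-b^3 + b^2 + 16*b - 30)/(2*b^3 - 9*b^2 + b + 12)

Numerator: -(b + 4)/(b + 3) - 2/(b - 4) = (-b^2 - 2*b + 10)/(b^2 - b - 12)
Denominator: (b - 1)/(b - 3) + b/(b + 3) = (2*b^2 - b - 3)/(b^2 - 9)
Divide: ((-b^2 - 2*b + 10)/(b^2 - b - 12)) · ((b^2 - 9)/(2*b^2 - b - 3)) = (-b^3 + b^2 + 16*b - 30)/(2*b^3 - 9*b^2 + b + 12)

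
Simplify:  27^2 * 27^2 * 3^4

27^2 = 3^6; 27^2 = 3^6; 3^4 = 3^4
Combine exponents: 3^16

3^16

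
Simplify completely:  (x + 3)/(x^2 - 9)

Factor: x^2 - 9 = (x + 3)*(x - 3)
Cancel the common factor (x + 3).

1/(x - 3)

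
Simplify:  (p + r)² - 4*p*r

(p - r)²

Expanding gives p² - 2*p*r + r², a perfect square.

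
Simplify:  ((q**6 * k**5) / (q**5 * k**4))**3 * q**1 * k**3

k**6*q**4

Inside the bracket: q**1 * k**1
Raise to the power 3: q**3 * k**3
Multiply by q**1 * k**3: add exponents.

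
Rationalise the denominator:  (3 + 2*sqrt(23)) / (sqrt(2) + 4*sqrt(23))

Multiply numerator and denominator by -sqrt(2) + 4*sqrt(23).
Denominator becomes 366; numerator becomes -2*sqrt(46) - 3*sqrt(2) + 12*sqrt(23) + 184.

(-2*sqrt(46) - 3*sqrt(2) + 12*sqrt(23) + 184)/366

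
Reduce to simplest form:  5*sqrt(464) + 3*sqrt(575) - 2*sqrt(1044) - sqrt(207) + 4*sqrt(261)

12*sqrt(23) + 20*sqrt(29)

5*sqrt(464) = 20*sqrt(29); 3*sqrt(575) = 15*sqrt(23); 2*sqrt(1044) = 12*sqrt(29); sqrt(207) = 3*sqrt(23); 4*sqrt(261) = 12*sqrt(29)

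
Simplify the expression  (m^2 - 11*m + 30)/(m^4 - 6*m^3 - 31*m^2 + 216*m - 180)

Factor: m^2 - 11*m + 30 = (m - 5)*(m - 6);  m^4 - 6*m^3 - 31*m^2 + 216*m - 180 = (m - 1)*(m - 5)*(m + 6)*(m - 6)
Cancel the common factors (m - 5), (m - 6).

1/(m^2 + 5*m - 6)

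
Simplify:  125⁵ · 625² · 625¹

125⁵ = 5^15; 625² = 5^8; 625¹ = 5^4
Combine exponents: 5^27

5^27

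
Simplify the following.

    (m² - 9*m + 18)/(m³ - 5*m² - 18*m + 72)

1/(m + 4)

Factor: m² - 9*m + 18 = (m - 6)·(m - 3);  m³ - 5*m² - 18*m + 72 = (m - 6)·(m - 3)·(m + 4)
Cancel the common factors (m - 3), (m - 6).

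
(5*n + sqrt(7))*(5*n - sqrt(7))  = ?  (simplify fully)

25*n^2 - 7

(5*n)^2 - (sqrt(7))^2 = 25*n^2 - 7.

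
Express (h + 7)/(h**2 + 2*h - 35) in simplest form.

Factor: h**2 + 2*h - 35 = (h + 7)*(h - 5)
Cancel the common factor (h + 7).

1/(h - 5)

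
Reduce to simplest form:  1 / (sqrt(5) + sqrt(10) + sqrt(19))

(-5*sqrt(38) - 2*sqrt(19) + 7*sqrt(10) + 12*sqrt(5))/92

Group as (sqrt(5) + sqrt(19)) + sqrt(10); multiply by (sqrt(5) + sqrt(19)) - sqrt(10), then rationalise the remaining surd.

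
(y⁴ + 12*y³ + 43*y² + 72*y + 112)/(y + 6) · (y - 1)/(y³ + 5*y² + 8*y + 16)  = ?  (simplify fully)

(y² + 6*y - 7)/(y + 6)

Factor: y⁴ + 12*y³ + 43*y² + 72*y + 112 = (y + 7)·(y² + y + 4)·(y + 4);  y³ + 5*y² + 8*y + 16 = (y + 4)·(y² + y + 4)
Cancel the common factors (y² + y + 4), (y + 4).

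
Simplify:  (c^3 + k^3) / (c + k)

Factor as (a+b)(a^2-ab+b^2) with a=k, b=c.

c^2 - c*k + k^2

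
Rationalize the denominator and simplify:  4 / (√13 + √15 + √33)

Group as (√15 + √33) + √13; multiply by (√15 + √33) - √13, then rationalise the remaining surd.

(-24*√715 - 20*√33 + 124*√15 + 140*√13)/755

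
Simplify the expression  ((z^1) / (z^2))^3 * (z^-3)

Inside the bracket: (z^-1)
Raise to the power 3: (z^-3)
Multiply by (z^-3): add exponents.

z^(-6)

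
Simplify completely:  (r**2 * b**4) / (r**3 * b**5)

Quotient: (r**-1) * (b**-1)

1/(b*r)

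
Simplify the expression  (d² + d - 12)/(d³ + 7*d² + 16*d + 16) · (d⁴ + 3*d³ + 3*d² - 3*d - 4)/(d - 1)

Factor: d² + d - 12 = (d + 4)·(d - 3);  d³ + 7*d² + 16*d + 16 = (d² + 3*d + 4)·(d + 4);  d⁴ + 3*d³ + 3*d² - 3*d - 4 = (d + 1)·(d² + 3*d + 4)·(d - 1)
Cancel the common factors (d² + 3*d + 4), (d + 4), (d - 1).

d² - 2*d - 3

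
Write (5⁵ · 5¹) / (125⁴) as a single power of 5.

5^(-6)

5⁵ = 5^5; 5¹ = 5^1; 125⁴ = 5^12
Combine exponents: 5^(-6)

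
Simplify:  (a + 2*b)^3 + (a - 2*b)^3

Binomially expand both and collect terms in a, (2*b).

2*a*(a^2 + 12*b^2)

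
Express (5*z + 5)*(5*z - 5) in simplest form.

25*z**2 - 25

Difference of squares with P = 5*z, Q = 5.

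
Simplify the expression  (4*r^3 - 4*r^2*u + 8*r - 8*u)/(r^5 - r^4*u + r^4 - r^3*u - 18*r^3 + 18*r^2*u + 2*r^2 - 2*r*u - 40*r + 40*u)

4/(r^2 + r - 20)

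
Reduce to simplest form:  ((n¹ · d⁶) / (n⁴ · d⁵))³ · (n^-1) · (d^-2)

Inside the bracket: (n^-3) · d¹
Raise to the power 3: (n^-9) · d³
Multiply by (n^-1) · (d^-2): add exponents.

d/n^10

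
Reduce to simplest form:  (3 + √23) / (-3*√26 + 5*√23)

(9*√26 + 15*√23 + 3*√598 + 115)/341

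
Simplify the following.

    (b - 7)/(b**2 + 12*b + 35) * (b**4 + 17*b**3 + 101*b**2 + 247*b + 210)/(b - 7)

b**2 + 5*b + 6

Factor: b**2 + 12*b + 35 = (b + 5)*(b + 7);  b**4 + 17*b**3 + 101*b**2 + 247*b + 210 = (b + 5)*(b + 3)*(b + 2)*(b + 7)
Cancel the common factors (b + 7), (b + 5), (b - 7).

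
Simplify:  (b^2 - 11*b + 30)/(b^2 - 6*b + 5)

(b - 6)/(b - 1)

Factor: b^2 - 11*b + 30 = (b - 6)*(b - 5);  b^2 - 6*b + 5 = (b - 5)*(b - 1)
Cancel the common factor (b - 5).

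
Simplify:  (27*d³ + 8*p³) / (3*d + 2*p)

9*d² - 6*d*p + 4*p²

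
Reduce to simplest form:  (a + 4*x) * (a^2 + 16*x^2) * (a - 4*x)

a^4 - 256*x^4

Telescope via difference of squares: (a+(4*x))(a-(4*x)) = a^2 - 16*x^2, then repeat with the next factor.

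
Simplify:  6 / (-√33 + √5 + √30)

Group as (√5 + √30) - √33; multiply by (√5 + √30) + √33, then rationalise the remaining surd.

(-3*√33 + 12*√30 + 87*√5 + 45*√22)/149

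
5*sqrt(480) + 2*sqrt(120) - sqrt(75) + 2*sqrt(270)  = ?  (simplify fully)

-5*sqrt(3) + 30*sqrt(30)

5*sqrt(480) = 20*sqrt(30); 2*sqrt(120) = 4*sqrt(30); sqrt(75) = 5*sqrt(3); 2*sqrt(270) = 6*sqrt(30)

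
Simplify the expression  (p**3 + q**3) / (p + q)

Apply the sum-of-cubes factorisation and cancel (p + q).

p**2 - p*q + q**2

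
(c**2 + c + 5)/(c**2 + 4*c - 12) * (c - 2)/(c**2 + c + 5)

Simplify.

Factor: c**2 + 4*c - 12 = (c + 6)*(c - 2)
Cancel the common factors (c**2 + c + 5), (c - 2).

1/(c + 6)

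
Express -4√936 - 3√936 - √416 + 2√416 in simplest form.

-38*√26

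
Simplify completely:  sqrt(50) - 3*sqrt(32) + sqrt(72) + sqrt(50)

sqrt(50) = 5*sqrt(2); 3*sqrt(32) = 12*sqrt(2); sqrt(72) = 6*sqrt(2); sqrt(50) = 5*sqrt(2)
Combine: (5 - 12 + 6 + 5)·sqrt(2) = 4*sqrt(2)

4*sqrt(2)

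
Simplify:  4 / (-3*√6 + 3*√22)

(√6 + √22)/12

Multiply numerator and denominator by 3*√6 + 3*√22.
Denominator becomes 144; numerator becomes 12*√6 + 12*√22.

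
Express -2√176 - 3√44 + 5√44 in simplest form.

-4*√11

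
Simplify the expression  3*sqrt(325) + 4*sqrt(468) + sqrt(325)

44*sqrt(13)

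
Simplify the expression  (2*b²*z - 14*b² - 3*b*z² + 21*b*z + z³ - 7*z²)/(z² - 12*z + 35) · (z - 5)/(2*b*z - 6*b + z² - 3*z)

Factor: 2*b²*z - 14*b² - 3*b*z² + 21*b*z + z³ - 7*z² = (-2*b + z)·(-b + z)·(z - 7);  z² - 12*z + 35 = (z - 7)·(z - 5);  2*b*z - 6*b + z² - 3*z = (2*b + z)·(z - 3)
Cancel the common factors (z - 7), (z - 5).

(2*b² - 3*b*z + z²)/(2*b*z - 6*b + z² - 3*z)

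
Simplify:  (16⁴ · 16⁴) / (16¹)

2^28

16⁴ = 2^16; 16⁴ = 2^16; 16¹ = 2^4
Combine exponents: 2^28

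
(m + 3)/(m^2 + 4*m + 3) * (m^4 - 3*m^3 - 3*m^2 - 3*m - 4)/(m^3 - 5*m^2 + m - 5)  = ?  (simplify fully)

Factor: m^2 + 4*m + 3 = (m + 3)*(m + 1);  m^4 - 3*m^3 - 3*m^2 - 3*m - 4 = (m + 1)*(m^2 + 1)*(m - 4);  m^3 - 5*m^2 + m - 5 = (m - 5)*(m^2 + 1)
Cancel the common factors (m^2 + 1), (m + 3), (m + 1).

(m - 4)/(m - 5)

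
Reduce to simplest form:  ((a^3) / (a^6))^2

a^(-6)

Inside the bracket: (a^-3)
Raise to the power 2: (a^-6)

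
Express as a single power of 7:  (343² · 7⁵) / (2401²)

7^3

343² = 7^6; 7⁵ = 7^5; 2401² = 7^8
Combine exponents: 7^3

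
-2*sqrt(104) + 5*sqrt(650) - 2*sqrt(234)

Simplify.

2*sqrt(104) = 4*sqrt(26); 5*sqrt(650) = 25*sqrt(26); 2*sqrt(234) = 6*sqrt(26)
Combine: (-4 + 25 - 6)·sqrt(26) = 15*sqrt(26)

15*sqrt(26)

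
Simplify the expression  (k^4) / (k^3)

k

Quotient: k^1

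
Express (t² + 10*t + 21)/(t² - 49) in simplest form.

Factor: t² + 10*t + 21 = (t + 3)·(t + 7);  t² - 49 = (t - 7)·(t + 7)
Cancel the common factor (t + 7).

(t + 3)/(t - 7)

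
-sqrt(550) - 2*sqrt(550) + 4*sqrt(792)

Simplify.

9*sqrt(22)

sqrt(550) = 5*sqrt(22); 2*sqrt(550) = 10*sqrt(22); 4*sqrt(792) = 24*sqrt(22)
Combine: (-5 - 10 + 24)·sqrt(22) = 9*sqrt(22)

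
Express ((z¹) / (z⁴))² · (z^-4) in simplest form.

z^(-10)

Inside the bracket: (z^-3)
Raise to the power 2: (z^-6)
Multiply by (z^-4): add exponents.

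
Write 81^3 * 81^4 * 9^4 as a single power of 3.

81^3 = 3^12; 81^4 = 3^16; 9^4 = 3^8
Combine exponents: 3^36

3^36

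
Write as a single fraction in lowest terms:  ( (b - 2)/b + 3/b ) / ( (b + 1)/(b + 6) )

Numerator: (b - 2)/b + 3/b = (b + 1)/b
Denominator: (b + 1)/(b + 6) = (b + 1)/(b + 6)
Divide: ((b + 1)/b) · ((b + 6)/(b + 1)) = (b + 6)/b

(b + 6)/b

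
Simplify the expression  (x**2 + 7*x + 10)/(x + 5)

x + 2

Factor: x**2 + 7*x + 10 = (x + 2)*(x + 5)
Cancel the common factor (x + 5).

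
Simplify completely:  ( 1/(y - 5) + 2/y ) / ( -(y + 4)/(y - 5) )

Numerator: 1/(y - 5) + 2/y = (3*y - 10)/(y^2 - 5*y)
Denominator: -(y + 4)/(y - 5) = (-y - 4)/(y - 5)
Divide: ((3*y - 10)/(y^2 - 5*y)) · ((y - 5)/(-y - 4)) = (-3*y + 10)/(y^2 + 4*y)

(-3*y + 10)/(y^2 + 4*y)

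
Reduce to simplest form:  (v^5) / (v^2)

v^3

Quotient: v^3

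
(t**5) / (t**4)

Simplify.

t

Quotient: t**1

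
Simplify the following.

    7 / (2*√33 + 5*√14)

Multiply numerator and denominator by -2*√33 + 5*√14.
Denominator becomes 218; numerator becomes -14*√33 + 35*√14.

(-14*√33 + 35*√14)/218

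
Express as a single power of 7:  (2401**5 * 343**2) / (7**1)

2401**5 = 7**20; 343**2 = 7**6; 7**1 = 7**1
Combine exponents: 7**25

7**25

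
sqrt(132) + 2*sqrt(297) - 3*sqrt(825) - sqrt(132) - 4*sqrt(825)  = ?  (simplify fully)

-29*sqrt(33)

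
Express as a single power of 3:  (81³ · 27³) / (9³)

3^15

81³ = 3^12; 27³ = 3^9; 9³ = 3^6
Combine exponents: 3^15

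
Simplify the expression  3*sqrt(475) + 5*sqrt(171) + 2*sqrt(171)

36*sqrt(19)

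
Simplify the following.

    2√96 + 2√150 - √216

2√96 = 8*√6; 2√150 = 10*√6; √216 = 6*√6
Combine: (8 + 10 - 6)·√6 = 12*√6

12*√6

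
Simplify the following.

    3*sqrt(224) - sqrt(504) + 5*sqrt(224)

3*sqrt(224) = 12*sqrt(14); sqrt(504) = 6*sqrt(14); 5*sqrt(224) = 20*sqrt(14)
Combine: (12 - 6 + 20)·sqrt(14) = 26*sqrt(14)

26*sqrt(14)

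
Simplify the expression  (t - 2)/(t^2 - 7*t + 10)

Factor: t^2 - 7*t + 10 = (t - 5)*(t - 2)
Cancel the common factor (t - 2).

1/(t - 5)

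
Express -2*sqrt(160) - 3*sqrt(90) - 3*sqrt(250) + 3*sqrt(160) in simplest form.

-20*sqrt(10)

2*sqrt(160) = 8*sqrt(10); 3*sqrt(90) = 9*sqrt(10); 3*sqrt(250) = 15*sqrt(10); 3*sqrt(160) = 12*sqrt(10)
Combine: (-8 - 9 - 15 + 12)·sqrt(10) = -20*sqrt(10)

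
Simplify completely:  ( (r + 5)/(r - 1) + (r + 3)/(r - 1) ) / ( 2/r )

Numerator: (r + 5)/(r - 1) + (r + 3)/(r - 1) = (2*r + 8)/(r - 1)
Denominator: 2/r = 2/r
Divide: ((2*r + 8)/(r - 1)) · (r/2) = (r^2 + 4*r)/(r - 1)

(r^2 + 4*r)/(r - 1)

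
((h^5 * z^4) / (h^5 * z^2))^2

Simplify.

z^4

Inside the bracket: z^2
Raise to the power 2: z^4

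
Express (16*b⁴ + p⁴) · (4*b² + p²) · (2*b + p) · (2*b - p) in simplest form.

256*b⁸ - p⁸

Telescope via difference of squares: ((2*b)+p)((2*b)-p) = 4*b² - p², then repeat with the next factor.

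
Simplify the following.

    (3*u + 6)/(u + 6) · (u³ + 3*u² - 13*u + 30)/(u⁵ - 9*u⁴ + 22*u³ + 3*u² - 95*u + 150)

Factor: 3*u + 6 = 3·(u + 2);  u³ + 3*u² - 13*u + 30 = (u + 6)·(u² - 3*u + 5);  u⁵ - 9*u⁴ + 22*u³ + 3*u² - 95*u + 150 = (u + 2)·(u² - 3*u + 5)·(u - 5)·(u - 3)
Cancel the common factors (u² - 3*u + 5), (u + 6), (u + 2).

3/(u² - 8*u + 15)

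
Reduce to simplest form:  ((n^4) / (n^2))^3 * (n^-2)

n^4

Inside the bracket: n^2
Raise to the power 3: n^6
Multiply by (n^-2): add exponents.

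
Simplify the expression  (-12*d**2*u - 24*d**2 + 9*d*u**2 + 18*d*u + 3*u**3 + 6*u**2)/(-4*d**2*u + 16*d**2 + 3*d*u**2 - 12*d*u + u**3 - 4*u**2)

(3*u + 6)/(u - 4)

Factor: -12*d**2*u - 24*d**2 + 9*d*u**2 + 18*d*u + 3*u**3 + 6*u**2 = 3*(4*d + u)*(-d + u)*(u + 2);  -4*d**2*u + 16*d**2 + 3*d*u**2 - 12*d*u + u**3 - 4*u**2 = (u - 4)*(4*d + u)*(-d + u)
Cancel the common factors (-d + u), (4*d + u).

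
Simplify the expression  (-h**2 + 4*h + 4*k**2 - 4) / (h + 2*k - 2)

-h**2 + 4*h + 4*k**2 - 4 factors as -(h - 2*k - 2)*(h + 2*k - 2).

-h + 2*k + 2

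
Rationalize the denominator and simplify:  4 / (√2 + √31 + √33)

(-√2046 + 2*√31 + 31*√2)/31

Group as (√2 + √31) + √33; multiply by (√2 + √31) - √33, then rationalise the remaining surd.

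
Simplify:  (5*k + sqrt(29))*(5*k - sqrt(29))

25*k^2 - 29

(5*k)^2 - (sqrt(29))^2 = 25*k^2 - 29.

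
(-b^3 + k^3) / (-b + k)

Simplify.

b^2 + b*k + k^2

Factor as (a-b)(a^2+ab+b^2) with a=k, b=b.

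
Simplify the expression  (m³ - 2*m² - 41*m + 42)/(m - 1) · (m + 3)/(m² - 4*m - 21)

Factor: m³ - 2*m² - 41*m + 42 = (m - 7)·(m - 1)·(m + 6);  m² - 4*m - 21 = (m + 3)·(m - 7)
Cancel the common factors (m - 7), (m + 3), (m - 1).

m + 6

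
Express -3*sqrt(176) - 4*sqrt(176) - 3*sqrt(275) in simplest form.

-43*sqrt(11)

3*sqrt(176) = 12*sqrt(11); 4*sqrt(176) = 16*sqrt(11); 3*sqrt(275) = 15*sqrt(11)
Combine: (-12 - 16 - 15)·sqrt(11) = -43*sqrt(11)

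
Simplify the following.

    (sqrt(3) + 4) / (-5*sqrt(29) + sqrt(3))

(-20*sqrt(29) - 5*sqrt(87) - 4*sqrt(3) - 3)/722

Multiply numerator and denominator by sqrt(3) + 5*sqrt(29).
Denominator becomes -722; numerator becomes 3 + 4*sqrt(3) + 5*sqrt(87) + 20*sqrt(29).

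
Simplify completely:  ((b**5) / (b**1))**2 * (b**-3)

b**5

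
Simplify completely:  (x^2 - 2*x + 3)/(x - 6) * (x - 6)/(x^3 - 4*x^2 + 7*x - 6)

Factor: x^3 - 4*x^2 + 7*x - 6 = (x^2 - 2*x + 3)*(x - 2)
Cancel the common factors (x^2 - 2*x + 3), (x - 6).

1/(x - 2)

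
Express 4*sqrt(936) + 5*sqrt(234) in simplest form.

39*sqrt(26)

4*sqrt(936) = 24*sqrt(26); 5*sqrt(234) = 15*sqrt(26)
Combine: (24 + 15)·sqrt(26) = 39*sqrt(26)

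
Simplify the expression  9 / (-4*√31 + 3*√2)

Multiply numerator and denominator by 3*√2 + 4*√31.
Denominator becomes -478; numerator becomes 27*√2 + 36*√31.

(-36*√31 - 27*√2)/478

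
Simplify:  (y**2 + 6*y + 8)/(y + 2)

y + 4

Factor: y**2 + 6*y + 8 = (y + 4)*(y + 2)
Cancel the common factor (y + 2).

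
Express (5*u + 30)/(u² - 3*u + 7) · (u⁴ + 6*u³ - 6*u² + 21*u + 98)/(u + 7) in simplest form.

5*u² + 40*u + 60

Factor: 5*u + 30 = 5·(u + 6);  u⁴ + 6*u³ - 6*u² + 21*u + 98 = (u + 7)·(u + 2)·(u² - 3*u + 7)
Cancel the common factors (u² - 3*u + 7), (u + 7).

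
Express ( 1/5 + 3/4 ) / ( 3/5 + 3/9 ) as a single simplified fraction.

Numerator: 1/5 + 3/4 = 19/20
Denominator: 3/5 + 3/9 = 14/15
Divide: (19/20) · (15/14) = 57/56

57/56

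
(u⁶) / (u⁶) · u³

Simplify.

u³

Quotient: 1
Multiply by u³: add exponents.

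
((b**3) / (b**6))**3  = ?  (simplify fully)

b**(-9)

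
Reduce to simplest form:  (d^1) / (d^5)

d^(-4)

Quotient: (d^-4)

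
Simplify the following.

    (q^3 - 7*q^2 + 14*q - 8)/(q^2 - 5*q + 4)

Factor: q^3 - 7*q^2 + 14*q - 8 = (q - 2)*(q - 1)*(q - 4);  q^2 - 5*q + 4 = (q - 1)*(q - 4)
Cancel the common factors (q - 1), (q - 4).

q - 2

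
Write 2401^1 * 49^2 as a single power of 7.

7^8

2401^1 = 7^4; 49^2 = 7^4
Combine exponents: 7^8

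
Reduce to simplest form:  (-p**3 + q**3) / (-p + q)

p**2 + p*q + q**2

q**3 - p**3 = (-p + q)(p**2 + p*q + q**2).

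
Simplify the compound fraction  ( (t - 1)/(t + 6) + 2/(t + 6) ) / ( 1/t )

(t^2 + t)/(t + 6)

Numerator: (t - 1)/(t + 6) + 2/(t + 6) = (t + 1)/(t + 6)
Denominator: 1/t = 1/t
Divide: ((t + 1)/(t + 6)) · (t) = (t^2 + t)/(t + 6)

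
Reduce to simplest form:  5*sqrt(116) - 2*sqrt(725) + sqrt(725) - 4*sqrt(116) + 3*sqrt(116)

5*sqrt(116) = 10*sqrt(29); 2*sqrt(725) = 10*sqrt(29); sqrt(725) = 5*sqrt(29); 4*sqrt(116) = 8*sqrt(29); 3*sqrt(116) = 6*sqrt(29)
Combine: (10 - 10 + 5 - 8 + 6)·sqrt(29) = 3*sqrt(29)

3*sqrt(29)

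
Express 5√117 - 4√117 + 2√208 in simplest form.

11*√13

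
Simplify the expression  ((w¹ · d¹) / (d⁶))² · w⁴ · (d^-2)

w⁶/d^12

Inside the bracket: w¹ · (d^-5)
Raise to the power 2: w² · (d^-10)
Multiply by w⁴ · (d^-2): add exponents.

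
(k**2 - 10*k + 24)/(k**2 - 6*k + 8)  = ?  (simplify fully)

(k - 6)/(k - 2)

Factor: k**2 - 10*k + 24 = (k - 4)*(k - 6);  k**2 - 6*k + 8 = (k - 2)*(k - 4)
Cancel the common factor (k - 4).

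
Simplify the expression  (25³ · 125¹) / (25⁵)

5^(-1)

25³ = 5^6; 125¹ = 5^3; 25⁵ = 5^10
Combine exponents: 5^(-1)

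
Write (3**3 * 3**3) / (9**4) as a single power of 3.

3**3 = 3**3; 3**3 = 3**3; 9**4 = 3**8
Combine exponents: 3**(-2)

3**(-2)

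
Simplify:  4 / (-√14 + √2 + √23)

Group as (√2 + √23) - √14; multiply by (√2 + √23) + √14, then rationalise the remaining surd.

(-44*√14 - 28*√23 + 140*√2 + 16*√161)/63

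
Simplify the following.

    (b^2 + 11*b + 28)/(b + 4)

b + 7

Factor: b^2 + 11*b + 28 = (b + 4)*(b + 7)
Cancel the common factor (b + 4).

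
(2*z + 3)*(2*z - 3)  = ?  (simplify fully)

4*z^2 - 9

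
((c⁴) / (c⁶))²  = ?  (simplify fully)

c^(-4)

Inside the bracket: (c^-2)
Raise to the power 2: (c^-4)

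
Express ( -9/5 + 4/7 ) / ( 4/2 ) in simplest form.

-43/70

Numerator: -9/5 + 4/7 = -43/35
Denominator: 4/2 = 2
Divide: (-43/35) · (1/2) = -43/70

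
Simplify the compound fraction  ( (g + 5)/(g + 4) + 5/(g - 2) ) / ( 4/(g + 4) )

Numerator: (g + 5)/(g + 4) + 5/(g - 2) = (g^2 + 8*g + 10)/(g^2 + 2*g - 8)
Denominator: 4/(g + 4) = 4/(g + 4)
Divide: ((g^2 + 8*g + 10)/(g^2 + 2*g - 8)) · (g/4 + 1) = (g^2 + 8*g + 10)/(4*g - 8)

(g^2 + 8*g + 10)/(4*g - 8)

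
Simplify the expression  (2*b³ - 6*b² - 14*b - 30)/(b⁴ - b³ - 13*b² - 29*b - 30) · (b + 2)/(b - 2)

2/(b - 2)

Factor: 2*b³ - 6*b² - 14*b - 30 = 2·(b - 5)·(b² + 2*b + 3);  b⁴ - b³ - 13*b² - 29*b - 30 = (b² + 2*b + 3)·(b - 5)·(b + 2)
Cancel the common factors (b² + 2*b + 3), (b + 2), (b - 5).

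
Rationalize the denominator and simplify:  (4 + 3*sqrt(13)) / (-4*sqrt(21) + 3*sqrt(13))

Multiply numerator and denominator by 3*sqrt(13) + 4*sqrt(21).
Denominator becomes -219; numerator becomes 12*sqrt(13) + 16*sqrt(21) + 117 + 12*sqrt(273).

(-12*sqrt(273) - 117 - 16*sqrt(21) - 12*sqrt(13))/219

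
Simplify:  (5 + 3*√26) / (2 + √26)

(-√26 + 68)/22

Multiply numerator and denominator by -√26 + 2.
Denominator becomes -22; numerator becomes -68 + √26.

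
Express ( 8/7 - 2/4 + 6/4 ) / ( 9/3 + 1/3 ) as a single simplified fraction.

Numerator: 8/7 - 2/4 + 6/4 = 15/7
Denominator: 9/3 + 1/3 = 10/3
Divide: (15/7) · (3/10) = 9/14

9/14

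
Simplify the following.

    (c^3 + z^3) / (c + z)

z^3 + c^3 = (c + z)(c^2 - c*z + z^2).

c^2 - c*z + z^2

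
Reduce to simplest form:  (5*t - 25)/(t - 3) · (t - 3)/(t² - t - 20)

Factor: 5*t - 25 = 5·(t - 5);  t² - t - 20 = (t + 4)·(t - 5)
Cancel the common factors (t - 5), (t - 3).

5/(t + 4)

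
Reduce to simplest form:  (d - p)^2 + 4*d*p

(d + p)^2

After expansion: d^2 + 2*d*p + p^2 — a perfect-square trinomial.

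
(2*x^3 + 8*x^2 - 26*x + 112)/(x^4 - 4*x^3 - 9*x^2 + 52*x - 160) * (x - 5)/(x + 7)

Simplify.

2/(x + 4)

Factor: 2*x^3 + 8*x^2 - 26*x + 112 = 2*(x + 7)*(x^2 - 3*x + 8);  x^4 - 4*x^3 - 9*x^2 + 52*x - 160 = (x - 5)*(x^2 - 3*x + 8)*(x + 4)
Cancel the common factors (x^2 - 3*x + 8), (x + 7), (x - 5).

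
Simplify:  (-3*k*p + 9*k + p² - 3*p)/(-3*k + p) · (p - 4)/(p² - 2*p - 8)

(p - 3)/(p + 2)

Factor: -3*k*p + 9*k + p² - 3*p = (-3*k + p)·(p - 3);  p² - 2*p - 8 = (p + 2)·(p - 4)
Cancel the common factors (-3*k + p), (p - 4).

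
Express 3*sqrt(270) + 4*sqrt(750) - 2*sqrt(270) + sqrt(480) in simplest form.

3*sqrt(270) = 9*sqrt(30); 4*sqrt(750) = 20*sqrt(30); 2*sqrt(270) = 6*sqrt(30); sqrt(480) = 4*sqrt(30)
Combine: (9 + 20 - 6 + 4)·sqrt(30) = 27*sqrt(30)

27*sqrt(30)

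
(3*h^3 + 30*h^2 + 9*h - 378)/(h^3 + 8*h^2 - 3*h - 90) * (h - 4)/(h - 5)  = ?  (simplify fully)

Factor: 3*h^3 + 30*h^2 + 9*h - 378 = 3*(h - 3)*(h + 6)*(h + 7);  h^3 + 8*h^2 - 3*h - 90 = (h + 6)*(h + 5)*(h - 3)
Cancel the common factors (h + 6), (h - 3).

(3*h^2 + 9*h - 84)/(h^2 - 25)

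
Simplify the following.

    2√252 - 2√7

10*√7

2√252 = 12*√7; 2√7 = 2*√7
Combine: (12 - 2)·√7 = 10*√7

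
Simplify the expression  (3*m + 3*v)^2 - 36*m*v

9*(m - v)^2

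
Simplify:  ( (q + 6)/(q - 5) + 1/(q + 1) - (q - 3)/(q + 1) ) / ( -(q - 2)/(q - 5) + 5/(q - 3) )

(-16*q² + 62*q - 42)/(q³ - 9*q² + 21*q + 31)

Numerator: (q + 6)/(q - 5) + 1/(q + 1) - (q - 3)/(q + 1) = (16*q - 14)/(q² - 4*q - 5)
Denominator: -(q - 2)/(q - 5) + 5/(q - 3) = (-q² + 10*q - 31)/(q² - 8*q + 15)
Divide: ((16*q - 14)/(q² - 4*q - 5)) · ((q² - 8*q + 15)/(-q² + 10*q - 31)) = (-16*q² + 62*q - 42)/(q³ - 9*q² + 21*q + 31)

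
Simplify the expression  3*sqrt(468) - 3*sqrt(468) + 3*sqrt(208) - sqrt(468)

3*sqrt(468) = 18*sqrt(13); 3*sqrt(468) = 18*sqrt(13); 3*sqrt(208) = 12*sqrt(13); sqrt(468) = 6*sqrt(13)
Combine: (18 - 18 + 12 - 6)·sqrt(13) = 6*sqrt(13)

6*sqrt(13)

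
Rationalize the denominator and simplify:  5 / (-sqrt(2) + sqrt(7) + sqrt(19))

Group as (sqrt(7) + sqrt(19)) - sqrt(2); multiply by (sqrt(7) + sqrt(19)) + sqrt(2), then rationalise the remaining surd.

(-35*sqrt(7) - 5*sqrt(266) + 60*sqrt(2) + 25*sqrt(19))/22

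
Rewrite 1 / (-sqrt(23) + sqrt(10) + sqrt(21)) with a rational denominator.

(-4*sqrt(23) + 6*sqrt(21) + 17*sqrt(10) + sqrt(4830))/388

Group as (sqrt(10) + sqrt(21)) - sqrt(23); multiply by (sqrt(10) + sqrt(21)) + sqrt(23), then rationalise the remaining surd.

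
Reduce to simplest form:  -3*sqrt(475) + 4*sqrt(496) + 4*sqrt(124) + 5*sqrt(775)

3*sqrt(475) = 15*sqrt(19); 4*sqrt(496) = 16*sqrt(31); 4*sqrt(124) = 8*sqrt(31); 5*sqrt(775) = 25*sqrt(31)

-15*sqrt(19) + 49*sqrt(31)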